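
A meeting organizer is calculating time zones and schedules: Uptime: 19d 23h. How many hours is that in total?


Days: 19
Extra hours: 23
Hours per day: 24
Days to hours: 19 x 24 = 456
Total: 456 + 23 = 479

479


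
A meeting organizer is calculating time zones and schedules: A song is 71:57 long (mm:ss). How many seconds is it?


Minutes: 71
Extra seconds: 57
Seconds per minute: 60
Minutes to seconds: 71 x 60 = 4260
Total: 4260 + 57 = 4317

4317


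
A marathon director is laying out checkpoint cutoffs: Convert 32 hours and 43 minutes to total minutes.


Hours: 32
Minutes: 43
Convert hours to minutes: 32 x 60 = 1920
Add remaining minutes: 1920 + 43 = 1963

1963


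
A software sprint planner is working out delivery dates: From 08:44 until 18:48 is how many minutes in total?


Start time: 08:44 = 524 minutes from midnight
End time: 18:48 = 1128 minutes from midnight
Difference: 1128 - 524 = 604 minutes
That is 10 hours and 4 minutes

604


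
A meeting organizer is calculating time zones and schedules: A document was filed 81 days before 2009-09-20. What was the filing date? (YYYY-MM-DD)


Start: 2009-09-20
Subtracting 81 days
Days already passed in September: 20
After going back through September: 61 more days to subtract
August 2009: 31 days, 30 remaining
July 2009 has 31 days, need 30
Result: 2009-07-01

2009-07-01


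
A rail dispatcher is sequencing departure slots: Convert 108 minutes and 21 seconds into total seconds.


Minutes: 108
Seconds: 21
Convert minutes to seconds: 108 x 60 = 6480
Add remaining seconds: 6480 + 21 = 6501

6501


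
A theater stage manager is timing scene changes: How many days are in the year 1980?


Year: 1980
Check leap year rules:
Divisible by 4? Yes
Divisible by 100? No
1980 is a leap year
Days: 366

366


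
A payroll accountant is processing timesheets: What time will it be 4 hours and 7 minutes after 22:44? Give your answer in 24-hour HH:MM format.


Start time: 22:44
Adding: 4 hours 7 minutes
Minutes: 44 + 7 = 51
Hours: 22 + 4 + 0 = 26
Hour wraparound: 26 mod 24 = 2
Result: 02:51

02:51


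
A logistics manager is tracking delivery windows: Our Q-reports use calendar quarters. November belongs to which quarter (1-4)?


Month: November (month 11)
Q1: January-March (months 1-3)
Q2: April-June (months 4-6)
Q3: July-September (months 7-9)
Q4: October-December (months 10-12)
Month 11 falls in Q4

4


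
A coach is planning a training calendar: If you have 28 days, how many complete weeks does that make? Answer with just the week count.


Total days: 28
Days per week: 7
Division: 28 / 7 = 4 remainder 0
Complete weeks: 4
Remaining days: 0

4


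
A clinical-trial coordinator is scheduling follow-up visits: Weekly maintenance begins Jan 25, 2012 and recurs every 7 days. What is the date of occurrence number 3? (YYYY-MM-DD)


First occurrence: 2012-01-25 (occurrence 1)
Each occurrence is 7 days after the previous.
Occurrence 3 is 2 weeks after the first.
2 weeks = 14 days
2012-01-25 + 14 days = 2012-02-08

2012-02-08


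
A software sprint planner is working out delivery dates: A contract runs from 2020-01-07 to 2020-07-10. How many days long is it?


Start date: 2020-01-07
End date: 2020-07-10
Jan 2020: +25 days
Feb 2020: +29 days
Mar 2020: +31 days
... (4 more months)
Total: 185 days

185


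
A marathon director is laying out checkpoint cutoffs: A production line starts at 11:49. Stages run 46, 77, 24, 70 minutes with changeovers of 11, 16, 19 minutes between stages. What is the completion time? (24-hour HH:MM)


Start: 11:49 = 709 min from midnight
  after task 1 (46 min): 12:35
  after break (11 min): 12:46
  after task 2 (77 min): 14:03
  after break (16 min): 14:19
  after task 3 (24 min): 14:43
  after break (19 min): 15:02
  after task 4 (70 min): 16:12
Total elapsed: 263 minutes
End time: 16:12

16:12


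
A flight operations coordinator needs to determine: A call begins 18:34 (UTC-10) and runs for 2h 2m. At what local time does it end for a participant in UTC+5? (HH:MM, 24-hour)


Start: 18:34 in UTC-10
Step 1 - add duration:
  minutes: 34 + 2 = 36
  hours: 18 + 2 + 0 = 20
  end in UTC-10: 20:36
Step 2 - convert UTC-10 -> UTC+5:
  offset difference: 5 - (-10) = 15 hours
  20 + (15) = 35 -> mod 24 = 11
Result: 11:36 in UTC+5

11:36


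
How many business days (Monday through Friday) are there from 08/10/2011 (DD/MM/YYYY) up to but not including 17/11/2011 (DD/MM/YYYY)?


Start: 2011-10-08 (Saturday)
End (exclusive): 2011-11-17 (Thursday)
Total calendar days: 40
Full weeks: 40 // 7 = 5 -> 25 weekdays
Remaining 5 days starting on Saturday:
  Sat(-), Sun(-), Mon(w), Tue(w), Wed(w) -> 3 weekdays
Total business days: 25 + 3 = 28

28


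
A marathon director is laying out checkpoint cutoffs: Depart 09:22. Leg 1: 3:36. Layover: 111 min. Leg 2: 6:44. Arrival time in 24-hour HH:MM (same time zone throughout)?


Depart: 09:22
Leg 1: +216 min -> 12:58
Layover: +111 min -> 14:49
Leg 2: +404 min -> 21:33
Total travel: 731 minutes = 12h 11m
Arrival: 21:33

21:33


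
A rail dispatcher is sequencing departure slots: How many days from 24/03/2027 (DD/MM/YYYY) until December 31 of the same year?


Start: March 24, 2027
End: December 31, 2027
Days left in March: 7
April: 30
May: 31
June: 30
July: 31
... plus remaining months
Sum of remaining months: 275
Total: 7 + 275 = 282

282


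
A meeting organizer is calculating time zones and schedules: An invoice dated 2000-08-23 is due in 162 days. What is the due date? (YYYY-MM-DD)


Start: 2000-08-23
Adding 162 days
Days remaining in August: 8
After August: 154 days still to add
September 2000: 30 days, 124 remaining
October 2000: 31 days, 93 remaining
November 2000: 30 days, 63 remaining
December 2000: 31 days, 32 remaining
Result: 2001-02-01

2001-02-01


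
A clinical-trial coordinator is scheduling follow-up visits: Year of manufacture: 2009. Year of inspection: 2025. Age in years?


Birth year: 2009
Current year: 2025
Age = current year - birth year
Age = 2025 - 2009 = 16

16


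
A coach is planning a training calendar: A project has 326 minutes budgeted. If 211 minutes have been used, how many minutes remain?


Total budget: 326 minutes
Time used: 211 minutes
Remaining: 326 - 211 = 115 minutes
Percent used: 64.7%
Percent remaining: 35.3%

115


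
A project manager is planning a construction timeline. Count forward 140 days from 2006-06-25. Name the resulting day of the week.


Start: 2006-06-25 (Sunday)
Step 1 - find target date: add 140 days
  2006-06-25 + 140 days = 2006-11-12
Step 2 - day of week:
  140 mod 7 = 0
  Sunday + 0 days -> Sunday
Result: Sunday (2006-11-12)

Sunday


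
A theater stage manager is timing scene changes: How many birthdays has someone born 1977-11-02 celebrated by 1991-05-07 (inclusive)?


Birth: 1977-11-02
Reference: 1991-05-07
Year difference: 1991 - 1977 = 14
Has birthday (11-02) occurred by 05-07? No
Birthday not yet reached this year -> subtract 1
Age in full years: 13

13


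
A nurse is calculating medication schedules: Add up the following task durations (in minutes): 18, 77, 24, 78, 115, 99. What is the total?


Durations: 18, 77, 24, 78, 115, 99
Running sum: 18
+ 77 = 95
+ 24 = 119
+ 78 = 197
+ 115 = 312
+ 99 = 411
Total duration: 411 minutes
That is 6 hours and 51 minutes

411


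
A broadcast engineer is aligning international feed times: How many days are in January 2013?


Month: January
Year: 2013
January is a 31-day month
Total: 31 days

31


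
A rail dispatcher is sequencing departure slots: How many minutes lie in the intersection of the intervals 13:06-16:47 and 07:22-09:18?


Interval A: [786, 1007] minutes from midnight
Interval B: [442, 558] minutes from midnight
Overlap start = max(786, 442) = 786
Overlap end = min(1007, 558) = 558
End <= start, so the intervals do not overlap: 0 minutes

0


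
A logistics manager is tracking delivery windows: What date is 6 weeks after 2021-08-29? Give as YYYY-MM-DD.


Start: 2021-08-29
Weeks to add: 6
Convert to days: 6 x 7 = 42 days
Add 42 days to 2021-08-29
Result: 2021-10-10

2021-10-10


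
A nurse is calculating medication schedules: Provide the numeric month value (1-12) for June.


Calendar month order:
5. May
6. June <--
7. July
June is month number 6

6


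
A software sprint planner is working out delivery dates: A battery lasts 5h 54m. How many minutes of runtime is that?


Hours: 5
Extra minutes: 54
Minutes per hour: 60
Hours to minutes: 5 x 60 = 300
Total: 300 + 54 = 354

354


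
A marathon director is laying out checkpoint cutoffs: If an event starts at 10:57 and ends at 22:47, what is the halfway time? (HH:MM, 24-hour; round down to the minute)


Start time: 10:57 = 657 minutes from midnight
End time: 22:47 = 1367 minutes from midnight
Sum: 657 + 1367 = 2024
Midpoint: 2024 / 2 = 1012 minutes
Convert: 1012 / 60 = 16 hours, 52 minutes
Result: 16:52

16:52


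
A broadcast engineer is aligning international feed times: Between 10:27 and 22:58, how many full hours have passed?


Start: 10:27
End: 22:58
Hour difference: 22 - 10 = 12 hours
Minute difference: 58 - 27 = 31 minutes
Total minutes: 751
Complete hours: 751 / 60 = 12 (remainder 31)

12


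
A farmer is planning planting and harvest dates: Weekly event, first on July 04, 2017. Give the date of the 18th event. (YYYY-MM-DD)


First occurrence: 2017-07-04 (occurrence 1)
Each occurrence is 7 days after the previous.
Occurrence 18 is 17 weeks after the first.
17 weeks = 119 days
2017-07-04 + 119 days = 2017-10-31

2017-10-31


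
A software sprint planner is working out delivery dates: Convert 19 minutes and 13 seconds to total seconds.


Minutes: 19
Extra seconds: 13
Seconds per minute: 60
Minutes to seconds: 19 x 60 = 1140
Total: 1140 + 13 = 1153

1153


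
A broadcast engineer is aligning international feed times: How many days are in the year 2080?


Year: 2080
Check leap year rules:
Divisible by 4? Yes
Divisible by 100? No
2080 is a leap year
Days: 366

366


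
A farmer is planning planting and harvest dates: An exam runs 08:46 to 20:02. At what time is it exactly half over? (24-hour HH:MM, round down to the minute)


Start time: 08:46 = 526 minutes from midnight
End time: 20:02 = 1202 minutes from midnight
Sum: 526 + 1202 = 1728
Midpoint: 1728 / 2 = 864 minutes
Convert: 864 / 60 = 14 hours, 24 minutes
Result: 14:24

14:24


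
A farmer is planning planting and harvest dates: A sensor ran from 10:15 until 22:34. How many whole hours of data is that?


Start: 10:15
End: 22:34
Hour difference: 22 - 10 = 12 hours
Minute difference: 34 - 15 = 19 minutes
Total minutes: 739
Complete hours: 739 / 60 = 12 (remainder 19)

12


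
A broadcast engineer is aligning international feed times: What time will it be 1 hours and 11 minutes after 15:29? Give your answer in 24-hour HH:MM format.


Start time: 15:29
Adding: 1 hours 11 minutes
Minutes: 29 + 11 = 40
Hours: 15 + 1 + 0 = 16
Result: 16:40

16:40


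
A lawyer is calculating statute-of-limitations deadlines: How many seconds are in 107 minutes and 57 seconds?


Minutes: 107
Seconds: 57
Convert minutes to seconds: 107 x 60 = 6420
Add remaining seconds: 6420 + 57 = 6477

6477


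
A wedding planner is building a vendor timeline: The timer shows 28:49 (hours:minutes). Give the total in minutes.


Hours: 28
Minutes: 49
Convert hours to minutes: 28 x 60 = 1680
Add remaining minutes: 1680 + 49 = 1729

1729


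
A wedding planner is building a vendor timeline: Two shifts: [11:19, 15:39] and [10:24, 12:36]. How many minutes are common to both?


Interval A: [679, 939] minutes from midnight
Interval B: [624, 756] minutes from midnight
Overlap start = max(679, 624) = 679
Overlap end = min(939, 756) = 756
Overlap = 756 - 679 = 77 minutes

77


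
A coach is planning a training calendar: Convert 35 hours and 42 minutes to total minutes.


Hours: 35
Extra minutes: 42
Minutes per hour: 60
Hours to minutes: 35 x 60 = 2100
Total: 2100 + 42 = 2142

2142


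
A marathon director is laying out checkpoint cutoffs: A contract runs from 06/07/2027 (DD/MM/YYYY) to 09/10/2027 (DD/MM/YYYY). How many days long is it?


Start date: 2027-07-06
End date: 2027-10-09
Jul 2027: +26 days
Aug 2027: +31 days
Sep 2027: +30 days
Oct 2027: +8 days
Total: 95 days

95


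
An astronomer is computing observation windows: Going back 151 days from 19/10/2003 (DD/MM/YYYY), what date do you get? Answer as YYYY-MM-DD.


Start: 2003-10-19
Subtracting 151 days
Days already passed in October: 19
After going back through October: 132 more days to subtract
September 2003: 30 days, 102 remaining
August 2003: 31 days, 71 remaining
July 2003: 31 days, 40 remaining
June 2003: 30 days, 10 remaining
Result: 2003-05-21

2003-05-21


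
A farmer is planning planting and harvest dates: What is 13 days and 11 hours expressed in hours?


Days: 13
Extra hours: 11
Hours per day: 24
Days to hours: 13 x 24 = 312
Total: 312 + 11 = 323

323


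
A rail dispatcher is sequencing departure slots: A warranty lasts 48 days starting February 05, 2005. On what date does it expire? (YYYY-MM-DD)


Start: 2005-02-05
Adding 48 days
Days remaining in February: 23
After February: 25 days still to add
March 2005 has 31 days, need 25
Result: 2005-03-25

2005-03-25


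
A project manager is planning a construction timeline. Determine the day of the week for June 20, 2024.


Date: 2024-06-20
January 1, 2024 is a Monday
Day of year: 172
Offset from Jan 1: 171 days
171 mod 7 = 3
Result: Thursday

Thursday


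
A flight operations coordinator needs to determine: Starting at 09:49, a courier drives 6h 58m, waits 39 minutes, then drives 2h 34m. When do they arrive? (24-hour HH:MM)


Depart: 09:49
Leg 1: +418 min -> 16:47
Layover: +39 min -> 17:26
Leg 2: +154 min -> 20:00
Total travel: 611 minutes = 10h 11m
Arrival: 20:00

20:00


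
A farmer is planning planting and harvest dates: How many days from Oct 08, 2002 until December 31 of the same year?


Start: October 08, 2002
End: December 31, 2002
Days left in October: 23
November: 30
December: 31
Sum of remaining months: 61
Total: 23 + 61 = 84

84


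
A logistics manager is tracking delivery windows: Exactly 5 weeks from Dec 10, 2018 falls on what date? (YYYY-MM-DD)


Start: 2018-12-10
Weeks to add: 5
Convert to days: 5 x 7 = 35 days
Add 35 days to 2018-12-10
Result: 2019-01-14

2019-01-14


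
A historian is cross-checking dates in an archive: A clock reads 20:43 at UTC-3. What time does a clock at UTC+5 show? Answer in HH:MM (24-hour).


Local time: 20:43 at UTC-3 (offset -3h)
Target zone: UTC+5 (offset 5h)
Difference: 5 - (-3) = 8 hours
Calculation: 20 + (8) = 28
Wraparound: (28) mod 24 = 4
Result: 04:43

04:43


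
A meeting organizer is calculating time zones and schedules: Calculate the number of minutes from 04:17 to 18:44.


Start time: 04:17 = 257 minutes from midnight
End time: 18:44 = 1124 minutes from midnight
Difference: 1124 - 257 = 867 minutes
That is 14 hours and 27 minutes

867


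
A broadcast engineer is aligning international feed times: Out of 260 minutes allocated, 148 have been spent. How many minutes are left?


Total budget: 260 minutes
Time used: 148 minutes
Remaining: 260 - 148 = 112 minutes
Percent used: 56.9%
Percent remaining: 43.1%

112


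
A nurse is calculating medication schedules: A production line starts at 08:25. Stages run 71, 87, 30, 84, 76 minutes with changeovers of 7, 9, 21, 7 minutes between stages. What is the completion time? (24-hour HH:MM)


Start: 08:25 = 505 min from midnight
  after task 1 (71 min): 09:36
  after break (7 min): 09:43
  after task 2 (87 min): 11:10
  after break (9 min): 11:19
  after task 3 (30 min): 11:49
  after break (21 min): 12:10
  after task 4 (84 min): 13:34
  after break (7 min): 13:41
  after task 5 (76 min): 14:57
Total elapsed: 392 minutes
End time: 14:57

14:57


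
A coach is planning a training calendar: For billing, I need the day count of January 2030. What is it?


Month: January
Year: 2030
January is a 31-day month
Total: 31 days

31


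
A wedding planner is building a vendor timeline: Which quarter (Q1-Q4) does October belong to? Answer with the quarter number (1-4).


Month: October (month 10)
Q1: January-March (months 1-3)
Q2: April-June (months 4-6)
Q3: July-September (months 7-9)
Q4: October-December (months 10-12)
Month 10 falls in Q4

4


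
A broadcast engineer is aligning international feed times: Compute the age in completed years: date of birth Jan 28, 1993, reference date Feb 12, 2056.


Birth: 1993-01-28
Reference: 2056-02-12
Year difference: 2056 - 1993 = 63
Has birthday (01-28) occurred by 02-12? Yes
Age in full years: 63

63


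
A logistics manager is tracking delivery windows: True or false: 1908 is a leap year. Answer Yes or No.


Year: 1908
Divisible by 4? 1908 / 4 = 477.0 -> Yes
Divisible by 100? 1908 / 100 = 19.08 -> No
Divisible by 4 but not 100, so it IS a leap year

Yes


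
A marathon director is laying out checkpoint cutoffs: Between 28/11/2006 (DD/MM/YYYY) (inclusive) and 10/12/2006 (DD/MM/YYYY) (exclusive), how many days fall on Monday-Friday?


Start: 2006-11-28 (Tuesday)
End (exclusive): 2006-12-10 (Sunday)
Total calendar days: 12
Full weeks: 12 // 7 = 1 -> 5 weekdays
Remaining 5 days starting on Tuesday:
  Tue(w), Wed(w), Thu(w), Fri(w), Sat(-) -> 4 weekdays
Total business days: 5 + 4 = 9

9


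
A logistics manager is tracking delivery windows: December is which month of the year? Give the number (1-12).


Calendar month order:
11. November
12. December <--
December is month number 12

12


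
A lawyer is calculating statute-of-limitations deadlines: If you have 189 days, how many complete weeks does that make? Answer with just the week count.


Total days: 189
Days per week: 7
Division: 189 / 7 = 27 remainder 0
Complete weeks: 27
Remaining days: 0

27


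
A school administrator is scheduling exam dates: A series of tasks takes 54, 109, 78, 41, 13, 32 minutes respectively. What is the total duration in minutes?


Durations: 54, 109, 78, 41, 13, 32
Running sum: 54
+ 109 = 163
+ 78 = 241
+ 41 = 282
+ 13 = 295
+ 32 = 327
Total duration: 327 minutes
That is 5 hours and 27 minutes

327


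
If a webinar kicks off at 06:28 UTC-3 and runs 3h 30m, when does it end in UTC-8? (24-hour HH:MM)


Start: 06:28 in UTC-3
Step 1 - add duration:
  minutes: 28 + 30 = 58
  hours: 6 + 3 + 0 = 9
  end in UTC-3: 09:58
Step 2 - convert UTC-3 -> UTC-8:
  offset difference: -8 - (-3) = -5 hours
  9 + (-5) = 4 -> mod 24 = 4
Result: 04:58 in UTC-8

04:58


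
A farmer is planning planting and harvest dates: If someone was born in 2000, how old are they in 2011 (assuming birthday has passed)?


Birth year: 2000
Current year: 2011
Age = current year - birth year
Age = 2011 - 2000 = 11

11


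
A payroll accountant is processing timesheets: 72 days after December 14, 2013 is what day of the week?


Start: 2013-12-14 (Saturday)
Step 1 - find target date: add 72 days
  2013-12-14 + 72 days = 2014-02-24
Step 2 - day of week:
  72 mod 7 = 2
  Saturday + 2 days -> Monday
Result: Monday (2014-02-24)

Monday


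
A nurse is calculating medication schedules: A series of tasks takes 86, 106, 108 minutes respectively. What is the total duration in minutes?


Durations: 86, 106, 108
Running sum: 86
+ 106 = 192
+ 108 = 300
Total duration: 300 minutes
That is 5 hours and 0 minutes

300


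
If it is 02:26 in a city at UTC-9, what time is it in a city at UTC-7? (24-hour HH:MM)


Local time: 02:26 at UTC-9 (offset -9h)
Target zone: UTC-7 (offset -7h)
Difference: -7 - (-9) = 2 hours
Calculation: 2 + (2) = 4
Result: 04:26

04:26


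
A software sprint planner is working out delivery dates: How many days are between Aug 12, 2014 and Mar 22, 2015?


Start date: 2014-08-12
End date: 2015-03-22
Aug 2014: +20 days
Sep 2014: +30 days
Oct 2014: +31 days
... (5 more months)
Total: 222 days

222


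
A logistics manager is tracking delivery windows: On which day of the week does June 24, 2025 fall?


Date: 2025-06-24
January 1, 2025 is a Wednesday
Day of year: 175
Offset from Jan 1: 174 days
174 mod 7 = 6
Result: Tuesday

Tuesday


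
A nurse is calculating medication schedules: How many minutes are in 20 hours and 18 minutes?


Hours: 20
Extra minutes: 18
Minutes per hour: 60
Hours to minutes: 20 x 60 = 1200
Total: 1200 + 18 = 1218

1218


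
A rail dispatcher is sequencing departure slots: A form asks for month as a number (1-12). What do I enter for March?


Calendar month order:
2. February
3. March <--
4. April
March is month number 3

3


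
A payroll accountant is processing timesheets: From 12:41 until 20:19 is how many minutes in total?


Start time: 12:41 = 761 minutes from midnight
End time: 20:19 = 1219 minutes from midnight
Difference: 1219 - 761 = 458 minutes
That is 7 hours and 38 minutes

458


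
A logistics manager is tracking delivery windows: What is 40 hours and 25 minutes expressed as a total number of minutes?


Hours: 40
Minutes: 25
Convert hours to minutes: 40 x 60 = 2400
Add remaining minutes: 2400 + 25 = 2425

2425


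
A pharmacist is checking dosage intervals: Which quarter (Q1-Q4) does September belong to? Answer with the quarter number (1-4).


Month: September (month 9)
Q1: January-March (months 1-3)
Q2: April-June (months 4-6)
Q3: July-September (months 7-9)
Q4: October-December (months 10-12)
Month 9 falls in Q3

3


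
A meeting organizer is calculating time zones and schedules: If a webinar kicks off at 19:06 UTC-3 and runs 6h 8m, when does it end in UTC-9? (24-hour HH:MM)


Start: 19:06 in UTC-3
Step 1 - add duration:
  minutes: 6 + 8 = 14
  hours: 19 + 6 + 0 = 25
  end in UTC-3: 01:14
Step 2 - convert UTC-3 -> UTC-9:
  offset difference: -9 - (-3) = -6 hours
  1 + (-6) = -5 -> mod 24 = 19
Result: 19:14 in UTC-9

19:14


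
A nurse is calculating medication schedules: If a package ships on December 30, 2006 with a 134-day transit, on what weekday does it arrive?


Start: 2006-12-30 (Saturday)
Step 1 - find target date: add 134 days
  2006-12-30 + 134 days = 2007-05-13
Step 2 - day of week:
  134 mod 7 = 1
  Saturday + 1 days -> Sunday
Result: Sunday (2007-05-13)

Sunday


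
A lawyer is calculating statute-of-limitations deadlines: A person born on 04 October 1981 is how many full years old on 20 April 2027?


Birth: 1981-10-04
Reference: 2027-04-20
Year difference: 2027 - 1981 = 46
Has birthday (10-04) occurred by 04-20? No
Birthday not yet reached this year -> subtract 1
Age in full years: 45

45


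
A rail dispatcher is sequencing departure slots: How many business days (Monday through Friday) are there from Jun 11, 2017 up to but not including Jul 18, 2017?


Start: 2017-06-11 (Sunday)
End (exclusive): 2017-07-18 (Tuesday)
Total calendar days: 37
Full weeks: 37 // 7 = 5 -> 25 weekdays
Remaining 2 days starting on Sunday:
  Sun(-), Mon(w) -> 1 weekdays
Total business days: 25 + 1 = 26

26


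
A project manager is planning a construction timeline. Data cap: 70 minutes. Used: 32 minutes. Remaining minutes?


Total budget: 70 minutes
Time used: 32 minutes
Remaining: 70 - 32 = 38 minutes
Percent used: 45.7%
Percent remaining: 54.3%

38


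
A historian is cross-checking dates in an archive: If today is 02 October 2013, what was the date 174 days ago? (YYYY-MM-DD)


Start: 2013-10-02
Subtracting 174 days
Days already passed in October: 2
After going back through October: 172 more days to subtract
September 2013: 30 days, 142 remaining
August 2013: 31 days, 111 remaining
July 2013: 31 days, 80 remaining
June 2013: 30 days, 50 remaining
Result: 2013-04-11

2013-04-11


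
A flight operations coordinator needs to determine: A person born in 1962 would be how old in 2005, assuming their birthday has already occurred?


Birth year: 1962
Current year: 2005
Age = current year - birth year
Age = 2005 - 1962 = 43

43


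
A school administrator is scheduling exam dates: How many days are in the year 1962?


Year: 1962
Check leap year rules:
Divisible by 4? No
1962 is not a leap year
Days: 365

365


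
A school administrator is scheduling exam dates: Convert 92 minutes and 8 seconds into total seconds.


Minutes: 92
Seconds: 8
Convert minutes to seconds: 92 x 60 = 5520
Add remaining seconds: 5520 + 8 = 5528

5528


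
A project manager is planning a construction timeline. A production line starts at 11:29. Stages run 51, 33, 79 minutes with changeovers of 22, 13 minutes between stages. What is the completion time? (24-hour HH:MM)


Start: 11:29 = 689 min from midnight
  after task 1 (51 min): 12:20
  after break (22 min): 12:42
  after task 2 (33 min): 13:15
  after break (13 min): 13:28
  after task 3 (79 min): 14:47
Total elapsed: 198 minutes
End time: 14:47

14:47


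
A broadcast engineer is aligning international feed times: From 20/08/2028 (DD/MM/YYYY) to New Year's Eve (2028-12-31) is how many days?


Start: August 20, 2028
End: December 31, 2028
Days left in August: 11
September: 30
October: 31
November: 30
December: 31
Sum of remaining months: 122
Total: 11 + 122 = 133

133


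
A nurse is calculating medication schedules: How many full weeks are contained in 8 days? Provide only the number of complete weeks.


Total days: 8
Days per week: 7
Division: 8 / 7 = 1 remainder 1
Complete weeks: 1
Remaining days: 1

1


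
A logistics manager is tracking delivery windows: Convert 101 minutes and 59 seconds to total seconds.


Minutes: 101
Extra seconds: 59
Seconds per minute: 60
Minutes to seconds: 101 x 60 = 6060
Total: 6060 + 59 = 6119

6119


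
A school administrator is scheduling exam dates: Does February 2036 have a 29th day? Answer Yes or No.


Year: 2036
Divisible by 4? 2036 / 4 = 509.0 -> Yes
Divisible by 100? 2036 / 100 = 20.36 -> No
Divisible by 4 but not 100, so it IS a leap year

Yes


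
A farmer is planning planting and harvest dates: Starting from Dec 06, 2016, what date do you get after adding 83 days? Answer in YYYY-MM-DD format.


Start: 2016-12-06
Adding 83 days
Days remaining in December: 25
After December: 58 days still to add
January 2017: 31 days, 27 remaining
February 2017 has 28 days, need 27
Result: 2017-02-27

2017-02-27


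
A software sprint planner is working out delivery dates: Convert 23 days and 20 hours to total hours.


Days: 23
Extra hours: 20
Hours per day: 24
Days to hours: 23 x 24 = 552
Total: 552 + 20 = 572

572


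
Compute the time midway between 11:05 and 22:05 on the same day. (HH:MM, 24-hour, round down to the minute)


Start time: 11:05 = 665 minutes from midnight
End time: 22:05 = 1325 minutes from midnight
Sum: 665 + 1325 = 1990
Midpoint: 1990 / 2 = 995 minutes
Convert: 995 / 60 = 16 hours, 35 minutes
Result: 16:35

16:35


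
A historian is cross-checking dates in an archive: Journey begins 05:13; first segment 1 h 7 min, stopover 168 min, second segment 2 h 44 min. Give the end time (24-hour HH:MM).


Depart: 05:13
Leg 1: +67 min -> 06:20
Layover: +168 min -> 09:08
Leg 2: +164 min -> 11:52
Total travel: 399 minutes = 6h 39m
Arrival: 11:52

11:52


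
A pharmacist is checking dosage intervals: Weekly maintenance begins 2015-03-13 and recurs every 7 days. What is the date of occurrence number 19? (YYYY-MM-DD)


First occurrence: 2015-03-13 (occurrence 1)
Each occurrence is 7 days after the previous.
Occurrence 19 is 18 weeks after the first.
18 weeks = 126 days
2015-03-13 + 126 days = 2015-07-17

2015-07-17


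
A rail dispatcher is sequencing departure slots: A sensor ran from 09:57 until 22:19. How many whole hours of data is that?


Start: 09:57
End: 22:19
Hour difference: 22 - 9 = 13 hours
Minute difference: 19 - 57 = -38 minutes
Total minutes: 742
Complete hours: 742 / 60 = 12 (remainder 22)

12


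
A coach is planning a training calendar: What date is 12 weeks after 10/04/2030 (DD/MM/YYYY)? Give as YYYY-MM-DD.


Start: 2030-04-10
Weeks to add: 12
Convert to days: 12 x 7 = 84 days
Add 84 days to 2030-04-10
Result: 2030-07-03

2030-07-03


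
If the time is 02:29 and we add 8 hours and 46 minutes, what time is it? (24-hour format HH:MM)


Start time: 02:29
Adding: 8 hours 46 minutes
Minutes: 29 + 46 = 75
Minute overflow: 75 >= 60, so carry 1 hour, minutes = 15
Hours: 2 + 8 + 1 = 11
Result: 11:15

11:15


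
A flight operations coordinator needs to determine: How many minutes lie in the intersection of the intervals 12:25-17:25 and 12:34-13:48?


Interval A: [745, 1045] minutes from midnight
Interval B: [754, 828] minutes from midnight
Overlap start = max(745, 754) = 754
Overlap end = min(1045, 828) = 828
Overlap = 828 - 754 = 74 minutes

74


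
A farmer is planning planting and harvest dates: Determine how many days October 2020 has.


Month: October
Year: 2020
October is a 31-day month
Total: 31 days

31


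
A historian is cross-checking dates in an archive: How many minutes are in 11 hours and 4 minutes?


Hours: 11
Extra minutes: 4
Minutes per hour: 60
Hours to minutes: 11 x 60 = 660
Total: 660 + 4 = 664

664


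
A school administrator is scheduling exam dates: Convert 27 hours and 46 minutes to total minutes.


Hours: 27
Minutes: 46
Convert hours to minutes: 27 x 60 = 1620
Add remaining minutes: 1620 + 46 = 1666

1666


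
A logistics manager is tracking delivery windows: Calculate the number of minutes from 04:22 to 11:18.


Start time: 04:22 = 262 minutes from midnight
End time: 11:18 = 678 minutes from midnight
Difference: 678 - 262 = 416 minutes
That is 6 hours and 56 minutes

416


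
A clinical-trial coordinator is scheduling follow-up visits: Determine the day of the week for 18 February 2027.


Date: 2027-02-18
January 1, 2027 is a Friday
Day of year: 49
Offset from Jan 1: 48 days
48 mod 7 = 6
Result: Thursday

Thursday


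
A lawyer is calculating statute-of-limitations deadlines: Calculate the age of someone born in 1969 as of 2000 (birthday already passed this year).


Birth year: 1969
Current year: 2000
Age = current year - birth year
Age = 2000 - 1969 = 31

31


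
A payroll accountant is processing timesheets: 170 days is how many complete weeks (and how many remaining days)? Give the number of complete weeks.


Total days: 170
Days per week: 7
Division: 170 / 7 = 24 remainder 2
Complete weeks: 24
Remaining days: 2

24


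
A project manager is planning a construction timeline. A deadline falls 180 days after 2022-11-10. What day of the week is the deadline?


Start: 2022-11-10 (Thursday)
Step 1 - find target date: add 180 days
  2022-11-10 + 180 days = 2023-05-09
Step 2 - day of week:
  180 mod 7 = 5
  Thursday + 5 days -> Tuesday
Result: Tuesday (2023-05-09)

Tuesday


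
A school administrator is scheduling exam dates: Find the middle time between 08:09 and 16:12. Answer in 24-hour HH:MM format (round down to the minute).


Start time: 08:09 = 489 minutes from midnight
End time: 16:12 = 972 minutes from midnight
Sum: 489 + 972 = 1461
Midpoint: 1461 / 2 = 730 minutes
Convert: 730 / 60 = 12 hours, 10 minutes
Result: 12:10

12:10


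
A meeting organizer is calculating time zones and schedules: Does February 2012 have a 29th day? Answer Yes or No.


Year: 2012
Divisible by 4? 2012 / 4 = 503.0 -> Yes
Divisible by 100? 2012 / 100 = 20.12 -> No
Divisible by 4 but not 100, so it IS a leap year

Yes


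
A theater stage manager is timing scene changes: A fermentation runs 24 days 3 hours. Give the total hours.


Days: 24
Extra hours: 3
Hours per day: 24
Days to hours: 24 x 24 = 576
Total: 576 + 3 = 579

579


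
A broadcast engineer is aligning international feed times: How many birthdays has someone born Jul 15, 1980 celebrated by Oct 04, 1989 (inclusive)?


Birth: 1980-07-15
Reference: 1989-10-04
Year difference: 1989 - 1980 = 9
Has birthday (07-15) occurred by 10-04? Yes
Age in full years: 9

9


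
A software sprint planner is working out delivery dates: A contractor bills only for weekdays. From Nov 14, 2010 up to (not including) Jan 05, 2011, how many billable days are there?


Start: 2010-11-14 (Sunday)
End (exclusive): 2011-01-05 (Wednesday)
Total calendar days: 52
Full weeks: 52 // 7 = 7 -> 35 weekdays
Remaining 3 days starting on Sunday:
  Sun(-), Mon(w), Tue(w) -> 2 weekdays
Total business days: 35 + 2 = 37

37


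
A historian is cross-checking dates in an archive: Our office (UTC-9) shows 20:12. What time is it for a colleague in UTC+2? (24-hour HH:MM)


Local time: 20:12 at UTC-9 (offset -9h)
Target zone: UTC+2 (offset 2h)
Difference: 2 - (-9) = 11 hours
Calculation: 20 + (11) = 31
Wraparound: (31) mod 24 = 7
Result: 07:12

07:12


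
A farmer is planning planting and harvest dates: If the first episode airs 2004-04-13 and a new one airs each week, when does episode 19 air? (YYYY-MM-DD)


First occurrence: 2004-04-13 (occurrence 1)
Each occurrence is 7 days after the previous.
Occurrence 19 is 18 weeks after the first.
18 weeks = 126 days
2004-04-13 + 126 days = 2004-08-17

2004-08-17


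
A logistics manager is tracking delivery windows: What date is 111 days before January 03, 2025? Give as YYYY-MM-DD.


Start: 2025-01-03
Subtracting 111 days
Days already passed in January: 3
After going back through January: 108 more days to subtract
December 2024: 31 days, 77 remaining
November 2024: 30 days, 47 remaining
October 2024: 31 days, 16 remaining
September 2024 has 30 days, need 16
Result: 2024-09-14

2024-09-14


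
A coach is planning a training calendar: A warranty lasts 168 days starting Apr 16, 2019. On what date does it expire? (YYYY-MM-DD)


Start: 2019-04-16
Adding 168 days
Days remaining in April: 14
After April: 154 days still to add
May 2019: 31 days, 123 remaining
June 2019: 30 days, 93 remaining
July 2019: 31 days, 62 remaining
August 2019: 31 days, 31 remaining
Result: 2019-10-01

2019-10-01


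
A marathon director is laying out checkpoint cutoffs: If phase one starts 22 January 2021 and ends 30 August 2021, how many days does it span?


Start date: 2021-01-22
End date: 2021-08-30
Jan 2021: +10 days
Feb 2021: +28 days
Mar 2021: +31 days
... (5 more months)
Total: 220 days

220


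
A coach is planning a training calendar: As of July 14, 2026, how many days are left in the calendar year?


Start: July 14, 2026
End: December 31, 2026
Days left in July: 17
August: 31
September: 30
October: 31
November: 30
... plus remaining months
Sum of remaining months: 153
Total: 17 + 153 = 170

170


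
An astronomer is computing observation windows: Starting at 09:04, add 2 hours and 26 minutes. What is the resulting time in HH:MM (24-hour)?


Start time: 09:04
Adding: 2 hours 26 minutes
Minutes: 4 + 26 = 30
Hours: 9 + 2 + 0 = 11
Result: 11:30

11:30


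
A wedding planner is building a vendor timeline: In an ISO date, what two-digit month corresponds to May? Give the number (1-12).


Calendar month order:
4. April
5. May <--
6. June
May is month number 5

5


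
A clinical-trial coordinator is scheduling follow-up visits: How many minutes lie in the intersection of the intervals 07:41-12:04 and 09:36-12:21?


Interval A: [461, 724] minutes from midnight
Interval B: [576, 741] minutes from midnight
Overlap start = max(461, 576) = 576
Overlap end = min(724, 741) = 724
Overlap = 724 - 576 = 148 minutes

148


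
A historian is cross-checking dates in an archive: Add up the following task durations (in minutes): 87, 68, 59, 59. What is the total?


Durations: 87, 68, 59, 59
Running sum: 87
+ 68 = 155
+ 59 = 214
+ 59 = 273
Total duration: 273 minutes
That is 4 hours and 33 minutes

273


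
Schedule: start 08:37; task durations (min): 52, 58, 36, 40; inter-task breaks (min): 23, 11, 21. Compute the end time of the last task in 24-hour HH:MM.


Start: 08:37 = 517 min from midnight
  after task 1 (52 min): 09:29
  after break (23 min): 09:52
  after task 2 (58 min): 10:50
  after break (11 min): 11:01
  after task 3 (36 min): 11:37
  after break (21 min): 11:58
  after task 4 (40 min): 12:38
Total elapsed: 241 minutes
End time: 12:38

12:38


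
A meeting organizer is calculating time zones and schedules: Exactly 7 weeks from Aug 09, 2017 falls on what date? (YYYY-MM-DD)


Start: 2017-08-09
Weeks to add: 7
Convert to days: 7 x 7 = 49 days
Add 49 days to 2017-08-09
Result: 2017-09-27

2017-09-27


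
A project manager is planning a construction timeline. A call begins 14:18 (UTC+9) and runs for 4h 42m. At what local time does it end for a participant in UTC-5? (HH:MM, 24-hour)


Start: 14:18 in UTC+9
Step 1 - add duration:
  minutes: 18 + 42 = 60 (carry 1h)
  hours: 14 + 4 + 1 = 19
  end in UTC+9: 19:00
Step 2 - convert UTC+9 -> UTC-5:
  offset difference: -5 - (9) = -14 hours
  19 + (-14) = 5 -> mod 24 = 5
Result: 05:00 in UTC-5

05:00


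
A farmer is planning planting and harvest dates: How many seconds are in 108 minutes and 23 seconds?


Minutes: 108
Seconds: 23
Convert minutes to seconds: 108 x 60 = 6480
Add remaining seconds: 6480 + 23 = 6503

6503


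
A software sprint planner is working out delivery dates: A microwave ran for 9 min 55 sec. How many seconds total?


Minutes: 9
Extra seconds: 55
Seconds per minute: 60
Minutes to seconds: 9 x 60 = 540
Total: 540 + 55 = 595

595


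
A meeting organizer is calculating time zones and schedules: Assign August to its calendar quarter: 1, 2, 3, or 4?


Month: August (month 8)
Q1: January-March (months 1-3)
Q2: April-June (months 4-6)
Q3: July-September (months 7-9)
Q4: October-December (months 10-12)
Month 8 falls in Q3

3


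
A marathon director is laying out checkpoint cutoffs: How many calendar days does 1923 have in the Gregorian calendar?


Year: 1923
Check leap year rules:
Divisible by 4? No
1923 is not a leap year
Days: 365

365


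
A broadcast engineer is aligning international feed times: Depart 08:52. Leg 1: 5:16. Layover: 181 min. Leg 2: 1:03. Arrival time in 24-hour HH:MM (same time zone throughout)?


Depart: 08:52
Leg 1: +316 min -> 14:08
Layover: +181 min -> 17:09
Leg 2: +63 min -> 18:12
Total travel: 560 minutes = 9h 20m
Arrival: 18:12

18:12


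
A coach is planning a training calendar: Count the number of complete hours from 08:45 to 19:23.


Start: 08:45
End: 19:23
Hour difference: 19 - 8 = 11 hours
Minute difference: 23 - 45 = -22 minutes
Total minutes: 638
Complete hours: 638 / 60 = 10 (remainder 38)

10


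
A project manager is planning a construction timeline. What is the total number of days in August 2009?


Month: August
Year: 2009
August is a 31-day month
Total: 31 days

31


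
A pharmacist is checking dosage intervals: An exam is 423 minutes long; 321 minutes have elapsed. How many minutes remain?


Total budget: 423 minutes
Time used: 321 minutes
Remaining: 423 - 321 = 102 minutes
Percent used: 75.9%
Percent remaining: 24.1%

102


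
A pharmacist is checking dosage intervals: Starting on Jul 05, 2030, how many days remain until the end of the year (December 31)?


Start: July 05, 2030
End: December 31, 2030
Days left in July: 26
August: 31
September: 30
October: 31
November: 30
... plus remaining months
Sum of remaining months: 153
Total: 26 + 153 = 179

179


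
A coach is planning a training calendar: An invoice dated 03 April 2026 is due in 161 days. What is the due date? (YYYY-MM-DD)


Start: 2026-04-03
Adding 161 days
Days remaining in April: 27
After April: 134 days still to add
May 2026: 31 days, 103 remaining
June 2026: 30 days, 73 remaining
July 2026: 31 days, 42 remaining
August 2026: 31 days, 11 remaining
Result: 2026-09-11

2026-09-11


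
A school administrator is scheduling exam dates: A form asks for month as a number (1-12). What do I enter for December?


Calendar month order:
11. November
12. December <--
December is month number 12

12


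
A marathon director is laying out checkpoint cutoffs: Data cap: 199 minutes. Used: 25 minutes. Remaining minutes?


Total budget: 199 minutes
Time used: 25 minutes
Remaining: 199 - 25 = 174 minutes
Percent used: 12.6%
Percent remaining: 87.4%

174
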